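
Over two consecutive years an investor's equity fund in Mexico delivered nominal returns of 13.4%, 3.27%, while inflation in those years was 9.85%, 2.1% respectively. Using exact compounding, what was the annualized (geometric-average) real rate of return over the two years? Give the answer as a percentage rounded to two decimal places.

2.18%

Nominal growth factor = 1.1340 × 1.0327 = 1.17108180
Price-level growth factor = 1.0985 × 1.0210 = 1.12156850
Real growth factor = 1.17108180 / 1.12156850 = 1.04414648
Annualized real rate = 1.04414648^(1/2) − 1 = 2.1835% → 2.18%.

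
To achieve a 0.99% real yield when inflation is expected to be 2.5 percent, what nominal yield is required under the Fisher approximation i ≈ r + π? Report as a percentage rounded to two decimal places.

3.49%

i ≈ r + π = 0.99% + 2.5% = 3.49%.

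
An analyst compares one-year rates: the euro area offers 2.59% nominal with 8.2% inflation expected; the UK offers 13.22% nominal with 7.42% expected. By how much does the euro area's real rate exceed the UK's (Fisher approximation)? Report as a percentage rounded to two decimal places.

-11.41%

The euro area: 2.59% − 8.2% = -5.610%
The UK: 13.22% − 7.42% = 5.800%
Differential = -11.410% → -11.41%.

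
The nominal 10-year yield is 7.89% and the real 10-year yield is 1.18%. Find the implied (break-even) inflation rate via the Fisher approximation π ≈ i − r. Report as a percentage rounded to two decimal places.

π ≈ i − r = 7.89% − 1.18% → 6.71%.

6.71%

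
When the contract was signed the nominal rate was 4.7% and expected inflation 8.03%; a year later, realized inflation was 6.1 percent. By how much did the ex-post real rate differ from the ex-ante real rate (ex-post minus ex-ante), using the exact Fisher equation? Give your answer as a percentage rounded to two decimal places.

1.76%

Ex-ante: (1 + 0.0470)/(1 + 0.0803) − 1 = -3.0825%
Ex-post: (1 + 0.0470)/(1 + 0.0610) − 1 = -1.3195%
Difference (ex-post − ex-ante) = 1.7630% → 1.76%.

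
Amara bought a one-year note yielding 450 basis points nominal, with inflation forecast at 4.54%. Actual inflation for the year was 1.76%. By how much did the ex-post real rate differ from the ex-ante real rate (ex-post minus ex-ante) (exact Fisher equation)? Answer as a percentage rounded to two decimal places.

2.73%

Ex-ante: (1 + 0.0450)/(1 + 0.0454) − 1 = -0.0383%
Ex-post: (1 + 0.0450)/(1 + 0.0176) − 1 = 2.6926%
Difference (ex-post − ex-ante) = 2.7309% → 2.73%.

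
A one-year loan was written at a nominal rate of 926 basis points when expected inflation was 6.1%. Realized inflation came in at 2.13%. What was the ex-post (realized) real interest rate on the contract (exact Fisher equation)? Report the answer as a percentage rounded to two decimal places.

Ex-post: (1 + 0.0926)/(1 + 0.0213) − 1 = 6.9813%
So the realized real rate is 6.98%.

6.98%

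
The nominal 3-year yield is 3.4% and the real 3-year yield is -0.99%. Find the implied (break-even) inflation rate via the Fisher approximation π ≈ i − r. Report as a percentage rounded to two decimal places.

4.39%

π ≈ i − r = 3.4% − (-0.99%) → 4.39%.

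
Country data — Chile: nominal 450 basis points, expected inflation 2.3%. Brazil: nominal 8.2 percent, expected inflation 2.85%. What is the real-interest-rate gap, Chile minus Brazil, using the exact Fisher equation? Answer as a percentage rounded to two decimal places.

Chile: (1 + 0.0450)/(1 + 0.0230) − 1 = 2.1505%
Brazil: (1 + 0.0820)/(1 + 0.0285) − 1 = 5.2018%
Differential = 2.1505% − 5.2018% = -3.0512% → -3.05%.

-3.05%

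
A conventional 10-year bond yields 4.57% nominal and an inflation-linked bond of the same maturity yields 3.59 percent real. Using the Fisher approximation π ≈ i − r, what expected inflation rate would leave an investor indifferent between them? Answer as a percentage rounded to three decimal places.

π ≈ i − r = 4.57% − 3.59% → 0.980%.

0.980%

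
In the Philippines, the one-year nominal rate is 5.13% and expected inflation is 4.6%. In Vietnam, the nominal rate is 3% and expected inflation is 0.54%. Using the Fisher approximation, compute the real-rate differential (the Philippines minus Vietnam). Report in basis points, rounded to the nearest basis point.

-193 basis points

The Philippines: 5.13% − 4.6% = 0.530%
Vietnam: 3% − 0.54% = 2.460%
Differential = -1.930% → -193 basis points.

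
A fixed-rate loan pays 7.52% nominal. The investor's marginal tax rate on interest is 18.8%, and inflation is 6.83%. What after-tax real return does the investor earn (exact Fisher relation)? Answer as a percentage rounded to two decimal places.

After-tax nominal return = 7.52% × (1 − 0.188) = 6.10624%.
1 + r = 1.0610624 / 1.06830 = 0.993225
After-tax real rate = 0.993225 − 1 → -0.68%.

-0.68%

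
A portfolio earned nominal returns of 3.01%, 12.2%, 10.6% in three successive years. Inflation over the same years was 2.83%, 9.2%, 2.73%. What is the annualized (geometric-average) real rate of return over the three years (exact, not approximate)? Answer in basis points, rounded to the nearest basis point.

348 basis points

Compound the nominal returns: 1.0301 × 1.1220 × 1.1060 = 1.27828405.
Compound inflation: 1.0283 × 1.0920 × 1.0273 = 1.15355887.
Deflate: 1.27828405 / 1.15355887 = 1.10812208.
Annualized real rate = 1.10812208^(1/3) − 1 = 3.4815% → 348 basis points.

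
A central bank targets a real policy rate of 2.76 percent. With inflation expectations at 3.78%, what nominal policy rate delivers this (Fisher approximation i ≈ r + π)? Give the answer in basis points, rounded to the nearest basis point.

654 basis points

i ≈ r + π = 2.76% + 3.78% = 654 basis points.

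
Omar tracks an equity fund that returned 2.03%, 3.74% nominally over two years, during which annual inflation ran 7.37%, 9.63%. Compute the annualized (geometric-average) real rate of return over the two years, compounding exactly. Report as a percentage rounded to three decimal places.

-5.173%

Compound the nominal returns: 1.0203 × 1.0374 = 1.05845922.
Compound inflation: 1.0737 × 1.0963 = 1.17709731.
Deflate: 1.05845922 / 1.17709731 = 0.89921131.
Annualized real rate = 0.89921131^(1/2) − 1 = -5.1732% → -5.173%.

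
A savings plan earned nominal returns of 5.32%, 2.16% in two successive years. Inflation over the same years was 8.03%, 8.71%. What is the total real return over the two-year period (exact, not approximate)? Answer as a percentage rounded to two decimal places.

-8.38%

Compound the nominal returns: 1.0532 × 1.0216 = 1.075949.
Compound inflation: 1.0803 × 1.0871 = 1.174394.
Deflate: 1.075949 / 1.174394 = 0.916174.
Total real return = 0.916174 − 1 → -8.38%.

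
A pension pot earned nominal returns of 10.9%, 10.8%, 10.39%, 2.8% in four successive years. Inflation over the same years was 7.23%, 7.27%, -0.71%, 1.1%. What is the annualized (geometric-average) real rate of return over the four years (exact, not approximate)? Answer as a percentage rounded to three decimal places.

4.830%

Compound the nominal returns: 1.1090 × 1.1080 × 1.1039 × 1.0280 = 1.39442177.
Compound inflation: 1.0723 × 1.0727 × 0.9929 × 1.0110 = 1.15465237.
Deflate: 1.39442177 / 1.15465237 = 1.20765505.
Annualized real rate = 1.20765505^(1/4) − 1 = 4.8300% → 4.830%.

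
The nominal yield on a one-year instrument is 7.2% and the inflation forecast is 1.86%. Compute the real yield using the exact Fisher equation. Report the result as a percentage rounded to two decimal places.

By the Fisher equation, 1 + r = (1 + i)/(1 + π).
1 + r = 1.07200 / 1.01860 = 1.052425
r = 1.052425 − 1 = 5.2425%, i.e. 5.24%.

5.24%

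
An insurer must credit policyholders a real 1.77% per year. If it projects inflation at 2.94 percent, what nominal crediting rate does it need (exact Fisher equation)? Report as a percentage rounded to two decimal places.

4.76%

(1 + i) = (1 + r)(1 + π) = 1.01770 × 1.02940 = 1.04762038
i = 1.04762038 − 1, so the required nominal rate is 4.76%.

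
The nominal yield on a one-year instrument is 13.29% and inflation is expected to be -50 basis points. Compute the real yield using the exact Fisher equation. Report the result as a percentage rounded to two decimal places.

1 + r = 1.13290 / 0.99500 = 1.138593
r = 1.138593 − 1 = 13.8593%, i.e. 13.86%.

13.86%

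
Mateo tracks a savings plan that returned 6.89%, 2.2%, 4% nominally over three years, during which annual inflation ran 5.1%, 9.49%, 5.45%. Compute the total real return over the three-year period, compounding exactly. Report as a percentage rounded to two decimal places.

Nominal growth factor = 1.0689 × 1.0220 × 1.0400 = 1.136112
Price-level growth factor = 1.0510 × 1.0949 × 1.0545 = 1.213455
Real growth factor = 1.136112 / 1.213455 = 0.936262
Total real return = 0.936262 − 1 → -6.37%.

-6.37%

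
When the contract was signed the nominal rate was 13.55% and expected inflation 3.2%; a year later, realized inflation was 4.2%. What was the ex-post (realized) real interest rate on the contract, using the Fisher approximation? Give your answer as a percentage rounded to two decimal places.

Ex-post: 13.55% − 4.2% = 9.350%
So the realized real rate is 9.35%.

9.35%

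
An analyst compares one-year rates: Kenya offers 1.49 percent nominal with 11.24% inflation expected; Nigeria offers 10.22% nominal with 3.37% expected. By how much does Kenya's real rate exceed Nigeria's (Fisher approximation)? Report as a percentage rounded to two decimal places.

Kenya: 1.49% − 11.24% = -9.750%
Nigeria: 10.22% − 3.37% = 6.850%
Differential = -16.600% → -16.60%.

-16.60%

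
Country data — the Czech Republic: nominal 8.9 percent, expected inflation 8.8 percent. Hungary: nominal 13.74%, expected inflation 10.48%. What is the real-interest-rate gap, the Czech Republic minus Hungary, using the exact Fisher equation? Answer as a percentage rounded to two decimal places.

-2.86%

The Czech Republic: (1 + 0.0890)/(1 + 0.0880) − 1 = 0.0919%
Hungary: (1 + 0.1374)/(1 + 0.1048) − 1 = 2.9508%
Differential = 0.0919% − 2.9508% = -2.8588% → -2.86%.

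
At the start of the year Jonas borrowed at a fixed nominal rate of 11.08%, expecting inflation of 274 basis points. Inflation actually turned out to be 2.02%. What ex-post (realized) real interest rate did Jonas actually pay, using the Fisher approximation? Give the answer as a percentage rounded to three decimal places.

Ex-post: 11.08% − 2.02% = 9.060%
So the realized real rate is 9.060%.

9.060%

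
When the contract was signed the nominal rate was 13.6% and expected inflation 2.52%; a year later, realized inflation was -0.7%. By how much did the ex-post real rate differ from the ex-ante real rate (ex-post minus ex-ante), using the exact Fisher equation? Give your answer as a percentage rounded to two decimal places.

Ex-ante: (1 + 0.1360)/(1 + 0.0252) − 1 = 10.8076%
Ex-post: (1 + 0.1360)/(1 − 0.0070) − 1 = 14.4008%
Difference (ex-post − ex-ante) = 3.5932% → 3.59%.

3.59%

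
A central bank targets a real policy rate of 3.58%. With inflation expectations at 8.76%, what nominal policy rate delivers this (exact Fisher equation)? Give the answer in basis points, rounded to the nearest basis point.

1265 basis points

(1 + i) = (1 + r)(1 + π) = 1.03580 × 1.08760 = 1.12653608
i = 1.12653608 − 1, so the required nominal rate is 1265 basis points.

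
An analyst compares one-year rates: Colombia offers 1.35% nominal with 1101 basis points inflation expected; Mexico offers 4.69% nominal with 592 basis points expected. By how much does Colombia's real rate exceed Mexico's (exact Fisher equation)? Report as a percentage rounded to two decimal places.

-7.54%

Colombia: (1 + 0.0135)/(1 + 0.1101) − 1 = -8.7019%
Mexico: (1 + 0.0469)/(1 + 0.0592) − 1 = -1.1613%
Differential = -8.7019% − (-1.1613%) = -7.5407% → -7.54%.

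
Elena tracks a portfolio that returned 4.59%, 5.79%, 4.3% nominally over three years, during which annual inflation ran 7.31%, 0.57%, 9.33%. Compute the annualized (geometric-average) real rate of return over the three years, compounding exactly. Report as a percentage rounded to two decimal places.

Compound the nominal returns: 1.0459 × 1.0579 × 1.0430 = 1.15403529.
Compound inflation: 1.0731 × 1.0057 × 1.0933 = 1.17990759.
Deflate: 1.15403529 / 1.17990759 = 0.97807261.
Annualized real rate = 0.97807261^(1/3) − 1 = -0.7363% → -0.74%.

-0.74%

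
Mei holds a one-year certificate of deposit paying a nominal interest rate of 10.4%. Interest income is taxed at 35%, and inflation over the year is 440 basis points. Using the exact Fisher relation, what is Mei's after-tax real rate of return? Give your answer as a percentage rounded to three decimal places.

After-tax nominal return = 10.4% × (1 − 0.35) = 6.7600%.
1 + r = 1.06760 / 1.04400 = 1.0226054
After-tax real rate = 1.0226054 − 1 → 2.261%.

2.261%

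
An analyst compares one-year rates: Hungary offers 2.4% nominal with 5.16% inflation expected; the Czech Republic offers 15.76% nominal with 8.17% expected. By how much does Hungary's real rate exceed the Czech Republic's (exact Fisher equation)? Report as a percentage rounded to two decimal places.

Hungary: (1 + 0.0240)/(1 + 0.0516) − 1 = -2.6246%
The Czech Republic: (1 + 0.1576)/(1 + 0.0817) − 1 = 7.0167%
Differential = -2.6246% − 7.0167% = -9.6413% → -9.64%.

-9.64%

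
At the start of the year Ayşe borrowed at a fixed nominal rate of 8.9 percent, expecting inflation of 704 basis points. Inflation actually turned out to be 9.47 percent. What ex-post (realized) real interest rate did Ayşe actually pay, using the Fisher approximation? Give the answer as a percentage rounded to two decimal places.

-0.57%

Ex-post: 8.9% − 9.47% = -0.570%
So the realized real rate is -0.57%.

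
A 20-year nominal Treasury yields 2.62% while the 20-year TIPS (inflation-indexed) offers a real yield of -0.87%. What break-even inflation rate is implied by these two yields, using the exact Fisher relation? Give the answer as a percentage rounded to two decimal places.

3.52%

(1 + π) = (1 + i)/(1 + r) = 1.02620 / 0.99130 = 1.035206
Break-even inflation = 1.035206 − 1 → 3.52%.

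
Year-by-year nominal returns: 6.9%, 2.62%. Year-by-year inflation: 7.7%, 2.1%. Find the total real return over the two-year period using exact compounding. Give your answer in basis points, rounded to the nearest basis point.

-24 basis points

Compound the nominal returns: 1.0690 × 1.0262 = 1.097008.
Compound inflation: 1.0770 × 1.0210 = 1.099617.
Deflate: 1.097008 / 1.099617 = 0.997627.
Total real return = 0.997627 − 1 → -24 basis points.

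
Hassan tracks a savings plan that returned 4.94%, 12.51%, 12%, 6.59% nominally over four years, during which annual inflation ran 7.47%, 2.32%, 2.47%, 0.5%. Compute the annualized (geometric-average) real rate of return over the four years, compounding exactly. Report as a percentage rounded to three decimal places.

Compound the nominal returns: 1.0494 × 1.1251 × 1.1200 × 1.0659 = 1.40950516.
Compound inflation: 1.0747 × 1.0232 × 1.0247 × 1.0050 = 1.13242795.
Deflate: 1.40950516 / 1.13242795 = 1.24467536.
Annualized real rate = 1.24467536^(1/4) − 1 = 5.6243% → 5.624%.

5.624%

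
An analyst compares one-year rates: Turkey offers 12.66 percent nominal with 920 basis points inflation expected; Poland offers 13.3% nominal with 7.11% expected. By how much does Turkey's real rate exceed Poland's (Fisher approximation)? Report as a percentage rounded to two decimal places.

Turkey: 12.66% − 9.2% = 3.460%
Poland: 13.3% − 7.11% = 6.190%
Differential = -2.730% → -2.73%.

-2.73%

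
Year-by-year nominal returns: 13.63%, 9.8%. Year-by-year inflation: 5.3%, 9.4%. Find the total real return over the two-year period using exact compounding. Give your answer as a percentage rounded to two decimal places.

Nominal growth factor = 1.1363 × 1.0980 = 1.247657
Price-level growth factor = 1.0530 × 1.0940 = 1.151982
Real growth factor = 1.247657 / 1.151982 = 1.083053
Total real return = 1.083053 − 1 → 8.31%.

8.31%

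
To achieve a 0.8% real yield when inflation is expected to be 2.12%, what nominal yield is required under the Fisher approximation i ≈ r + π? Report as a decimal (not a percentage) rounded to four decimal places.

0.0292

i ≈ r + π = 0.8% + 2.12% = 0.0292.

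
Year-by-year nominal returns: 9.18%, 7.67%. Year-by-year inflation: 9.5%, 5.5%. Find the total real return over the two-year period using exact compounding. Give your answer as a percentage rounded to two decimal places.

Compound the nominal returns: 1.0918 × 1.0767 = 1.175541.
Compound inflation: 1.0950 × 1.0550 = 1.155225.
Deflate: 1.175541 / 1.155225 = 1.017586.
Total real return = 1.017586 − 1 → 1.76%.

1.76%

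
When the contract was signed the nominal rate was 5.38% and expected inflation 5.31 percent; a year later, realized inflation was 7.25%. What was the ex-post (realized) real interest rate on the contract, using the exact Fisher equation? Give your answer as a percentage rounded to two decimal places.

Ex-post: (1 + 0.0538)/(1 + 0.0725) − 1 = -1.7436%
So the realized real rate is -1.74%.

-1.74%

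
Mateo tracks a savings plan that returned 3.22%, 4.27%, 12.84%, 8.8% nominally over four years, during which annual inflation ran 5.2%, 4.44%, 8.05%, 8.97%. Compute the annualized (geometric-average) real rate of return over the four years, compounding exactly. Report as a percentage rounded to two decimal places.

0.53%

Compound the nominal returns: 1.0322 × 1.0427 × 1.1284 × 1.0880 = 1.32134188.
Compound inflation: 1.0520 × 1.0444 × 1.0805 × 1.0897 = 1.29364265.
Deflate: 1.32134188 / 1.29364265 = 1.02141181.
Annualized real rate = 1.02141181^(1/4) − 1 = 0.5311% → 0.53%.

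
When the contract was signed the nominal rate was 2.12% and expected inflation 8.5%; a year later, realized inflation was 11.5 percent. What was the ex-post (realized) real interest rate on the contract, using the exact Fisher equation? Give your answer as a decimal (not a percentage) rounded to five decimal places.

-0.08413

Ex-post: (1 + 0.0212)/(1 + 0.1150) − 1 = -8.4126%
So the realized real rate is -0.08413.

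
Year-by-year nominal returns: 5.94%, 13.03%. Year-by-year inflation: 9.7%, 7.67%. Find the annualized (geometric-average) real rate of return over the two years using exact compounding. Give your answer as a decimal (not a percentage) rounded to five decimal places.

Compound the nominal returns: 1.0594 × 1.1303 = 1.19743982.
Compound inflation: 1.0970 × 1.0767 = 1.18113990.
Deflate: 1.19743982 / 1.18113990 = 1.01380016.
Annualized real rate = 1.01380016^(1/2) − 1 = 0.6876% → 0.00688.

0.00688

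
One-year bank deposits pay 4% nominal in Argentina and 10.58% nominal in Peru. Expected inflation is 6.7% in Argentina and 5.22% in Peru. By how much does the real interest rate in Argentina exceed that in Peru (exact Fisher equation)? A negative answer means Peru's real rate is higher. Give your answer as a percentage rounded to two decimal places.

Argentina: (1 + 0.0400)/(1 + 0.0670) − 1 = -2.5305%
Peru: (1 + 0.1058)/(1 + 0.0522) − 1 = 5.0941%
Differential = -2.5305% − 5.0941% = -7.6245% → -7.62%.

-7.62%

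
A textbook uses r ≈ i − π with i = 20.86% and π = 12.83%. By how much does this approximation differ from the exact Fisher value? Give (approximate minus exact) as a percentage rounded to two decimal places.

Approximate: r ≈ 20.860% − 12.830% = 8.0300%
Exact: (1 + 0.2086)/(1 + 0.1283) − 1 = 7.1169%
Error = 8.0300% − 7.1169% = 0.9131% → 0.91%.

0.91%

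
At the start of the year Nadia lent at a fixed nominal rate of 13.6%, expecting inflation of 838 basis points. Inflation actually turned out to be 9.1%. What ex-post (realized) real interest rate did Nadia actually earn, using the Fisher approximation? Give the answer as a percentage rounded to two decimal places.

Ex-post: 13.6% − 9.1% = 4.500%
So the realized real rate is 4.50%.

4.50%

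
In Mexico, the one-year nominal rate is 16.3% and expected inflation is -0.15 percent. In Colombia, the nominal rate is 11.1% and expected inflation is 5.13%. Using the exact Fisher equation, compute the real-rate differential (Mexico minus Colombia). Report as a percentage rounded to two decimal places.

Mexico: (1 + 0.1630)/(1 − 0.0015) − 1 = 16.4747%
Colombia: (1 + 0.1110)/(1 + 0.0513) − 1 = 5.6787%
Differential = 16.4747% − 5.6787% = 10.7960% → 10.80%.

10.80%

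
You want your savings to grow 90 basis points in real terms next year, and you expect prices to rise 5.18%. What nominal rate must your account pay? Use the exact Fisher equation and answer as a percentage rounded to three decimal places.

6.127%

(1 + i) = (1 + r)(1 + π) = 1.00900 × 1.05180 = 1.0612662
i = 1.0612662 − 1, so the required nominal rate is 6.127%.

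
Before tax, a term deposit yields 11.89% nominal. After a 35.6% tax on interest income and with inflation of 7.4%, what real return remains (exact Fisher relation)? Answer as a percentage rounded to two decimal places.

0.24%

After-tax nominal return = 11.89% × (1 − 0.356) = 7.65716%.
1 + r = 1.0765716 / 1.07400 = 1.002394
After-tax real rate = 1.002394 − 1 → 0.24%.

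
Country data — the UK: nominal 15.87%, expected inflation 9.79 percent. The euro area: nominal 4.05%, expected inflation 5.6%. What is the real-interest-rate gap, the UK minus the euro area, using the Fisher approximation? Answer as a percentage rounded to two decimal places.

The UK: 15.87% − 9.79% = 6.080%
The euro area: 4.05% − 5.6% = -1.550%
Differential = 7.630% → 7.63%.

7.63%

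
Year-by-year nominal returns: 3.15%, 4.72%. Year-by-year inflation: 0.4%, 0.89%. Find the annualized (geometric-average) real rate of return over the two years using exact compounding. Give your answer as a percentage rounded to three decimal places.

Nominal growth factor = 1.0315 × 1.0472 = 1.08018680
Price-level growth factor = 1.0040 × 1.0089 = 1.01293560
Real growth factor = 1.08018680 / 1.01293560 = 1.06639237
Annualized real rate = 1.06639237^(1/2) − 1 = 3.2663% → 3.266%.

3.266%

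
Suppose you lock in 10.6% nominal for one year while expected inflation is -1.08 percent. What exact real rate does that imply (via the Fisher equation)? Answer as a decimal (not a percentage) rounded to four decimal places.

0.1181

By the Fisher equation, 1 + r = (1 + i)/(1 + π).
1 + r = 1.10600 / 0.98920 = 1.118075
r = 1.118075 − 1 = 11.8075%, i.e. 0.1181.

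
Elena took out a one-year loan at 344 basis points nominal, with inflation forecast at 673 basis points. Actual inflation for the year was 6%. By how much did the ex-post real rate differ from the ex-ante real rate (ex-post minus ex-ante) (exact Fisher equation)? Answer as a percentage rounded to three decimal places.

0.667%

Ex-ante: (1 + 0.0344)/(1 + 0.0673) − 1 = -3.08254%
Ex-post: (1 + 0.0344)/(1 + 0.0600) − 1 = -2.41509%
Difference (ex-post − ex-ante) = 0.66745% → 0.667%.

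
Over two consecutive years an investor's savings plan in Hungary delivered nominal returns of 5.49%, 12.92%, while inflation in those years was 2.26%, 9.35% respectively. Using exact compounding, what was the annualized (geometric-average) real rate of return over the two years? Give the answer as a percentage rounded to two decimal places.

Nominal growth factor = 1.0549 × 1.1292 = 1.19119308
Price-level growth factor = 1.0226 × 1.0935 = 1.11821310
Real growth factor = 1.19119308 / 1.11821310 = 1.06526482
Annualized real rate = 1.06526482^(1/2) − 1 = 3.2117% → 3.21%.

3.21%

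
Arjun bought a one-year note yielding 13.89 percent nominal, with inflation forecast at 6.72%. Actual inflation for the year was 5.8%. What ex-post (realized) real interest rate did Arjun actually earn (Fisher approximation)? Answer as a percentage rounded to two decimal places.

8.09%

Ex-post: 13.89% − 5.8% = 8.090%
So the realized real rate is 8.09%.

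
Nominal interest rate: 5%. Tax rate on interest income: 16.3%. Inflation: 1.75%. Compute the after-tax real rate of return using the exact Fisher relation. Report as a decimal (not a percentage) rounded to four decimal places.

After-tax nominal return = 5% × (1 − 0.163) = 4.1850%.
1 + r = 1.04185 / 1.01750 = 1.023931
After-tax real rate = 1.023931 − 1 → 0.0239.

0.0239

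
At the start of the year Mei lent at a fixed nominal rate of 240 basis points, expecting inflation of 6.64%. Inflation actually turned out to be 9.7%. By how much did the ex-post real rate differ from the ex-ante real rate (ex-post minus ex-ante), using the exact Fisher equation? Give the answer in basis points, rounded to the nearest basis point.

Ex-ante: (1 + 0.0240)/(1 + 0.0664) − 1 = -3.9760%
Ex-post: (1 + 0.0240)/(1 + 0.0970) − 1 = -6.6545%
Difference (ex-post − ex-ante) = -2.6785% → -268 basis points.

-268 basis points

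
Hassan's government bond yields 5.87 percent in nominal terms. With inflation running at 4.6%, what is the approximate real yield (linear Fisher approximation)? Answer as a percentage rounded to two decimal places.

r ≈ i − π = 5.87% − 4.6% = 1.27%.

1.27%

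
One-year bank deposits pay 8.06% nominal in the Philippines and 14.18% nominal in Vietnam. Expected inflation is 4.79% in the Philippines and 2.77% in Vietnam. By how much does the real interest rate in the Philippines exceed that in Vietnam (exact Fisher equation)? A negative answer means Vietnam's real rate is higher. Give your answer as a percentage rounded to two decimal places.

The Philippines: (1 + 0.0806)/(1 + 0.0479) − 1 = 3.1205%
Vietnam: (1 + 0.1418)/(1 + 0.0277) − 1 = 11.1025%
Differential = 3.1205% − 11.1025% = -7.9819% → -7.98%.

-7.98%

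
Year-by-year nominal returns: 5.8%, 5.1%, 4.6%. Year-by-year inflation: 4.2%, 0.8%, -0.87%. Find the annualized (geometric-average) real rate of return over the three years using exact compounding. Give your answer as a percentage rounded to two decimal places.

3.76%

Nominal growth factor = 1.0580 × 1.0510 × 1.0460 = 1.16310807
Price-level growth factor = 1.0420 × 1.0080 × 0.9913 = 1.04119808
Real growth factor = 1.16310807 / 1.04119808 = 1.11708626
Annualized real rate = 1.11708626^(1/3) − 1 = 3.7597% → 3.76%.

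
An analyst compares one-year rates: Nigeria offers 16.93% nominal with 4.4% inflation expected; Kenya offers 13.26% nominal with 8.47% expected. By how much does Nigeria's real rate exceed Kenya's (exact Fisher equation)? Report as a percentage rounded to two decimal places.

7.59%

Nigeria: (1 + 0.1693)/(1 + 0.0440) − 1 = 12.0019%
Kenya: (1 + 0.1326)/(1 + 0.0847) − 1 = 4.4160%
Differential = 12.0019% − 4.4160% = 7.5859% → 7.59%.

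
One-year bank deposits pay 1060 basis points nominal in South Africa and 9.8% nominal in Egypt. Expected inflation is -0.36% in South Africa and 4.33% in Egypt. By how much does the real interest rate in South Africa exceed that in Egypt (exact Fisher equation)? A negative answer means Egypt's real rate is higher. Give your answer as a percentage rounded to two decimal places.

South Africa: (1 + 0.1060)/(1 − 0.0036) − 1 = 10.9996%
Egypt: (1 + 0.0980)/(1 + 0.0433) − 1 = 5.2430%
Differential = 10.9996% − 5.2430% = 5.7566% → 5.76%.

5.76%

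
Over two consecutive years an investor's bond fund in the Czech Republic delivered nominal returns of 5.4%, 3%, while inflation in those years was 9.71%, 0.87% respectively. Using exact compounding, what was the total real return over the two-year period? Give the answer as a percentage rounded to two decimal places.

-1.90%

Nominal growth factor = 1.0540 × 1.0300 = 1.085620
Price-level growth factor = 1.0971 × 1.0087 = 1.106645
Real growth factor = 1.085620 / 1.106645 = 0.981001
Total real return = 0.981001 − 1 → -1.90%.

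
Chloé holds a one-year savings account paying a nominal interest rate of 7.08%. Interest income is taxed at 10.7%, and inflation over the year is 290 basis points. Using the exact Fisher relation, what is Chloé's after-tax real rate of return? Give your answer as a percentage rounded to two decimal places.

3.33%

After-tax nominal return = 7.08% × (1 − 0.107) = 6.32244%.
1 + r = 1.0632244 / 1.02900 = 1.033260
After-tax real rate = 1.033260 − 1 → 3.33%.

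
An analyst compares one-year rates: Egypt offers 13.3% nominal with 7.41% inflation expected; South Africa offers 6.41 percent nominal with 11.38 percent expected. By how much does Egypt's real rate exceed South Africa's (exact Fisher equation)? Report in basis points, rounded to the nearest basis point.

995 basis points

Egypt: (1 + 0.1330)/(1 + 0.0741) − 1 = 5.4837%
South Africa: (1 + 0.0641)/(1 + 0.1138) − 1 = -4.4622%
Differential = 5.4837% − (-4.4622%) = 9.9459% → 995 basis points.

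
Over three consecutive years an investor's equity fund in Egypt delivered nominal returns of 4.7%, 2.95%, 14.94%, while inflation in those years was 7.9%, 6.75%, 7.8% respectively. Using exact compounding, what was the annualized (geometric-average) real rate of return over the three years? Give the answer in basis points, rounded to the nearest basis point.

Compound the nominal returns: 1.0470 × 1.0295 × 1.1494 = 1.23892274.
Compound inflation: 1.0790 × 1.0675 × 1.0780 = 1.24167544.
Deflate: 1.23892274 / 1.24167544 = 0.99778308.
Annualized real rate = 0.99778308^(1/3) − 1 = -0.0740% → -7 basis points.

-7 basis points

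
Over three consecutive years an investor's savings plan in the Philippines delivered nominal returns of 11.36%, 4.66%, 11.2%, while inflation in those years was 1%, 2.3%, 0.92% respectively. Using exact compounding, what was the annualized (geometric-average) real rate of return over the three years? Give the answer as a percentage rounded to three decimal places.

Nominal growth factor = 1.1136 × 1.0466 × 1.1120 = 1.29602906
Price-level growth factor = 1.0100 × 1.0230 × 1.0092 = 1.04273572
Real growth factor = 1.29602906 / 1.04273572 = 1.24291231
Annualized real rate = 1.24291231^(1/3) − 1 = 7.5177% → 7.518%.

7.518%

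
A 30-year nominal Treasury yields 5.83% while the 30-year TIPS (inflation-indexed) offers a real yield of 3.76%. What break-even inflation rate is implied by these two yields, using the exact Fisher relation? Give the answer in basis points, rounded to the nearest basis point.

(1 + π) = (1 + i)/(1 + r) = 1.05830 / 1.03760 = 1.0199499
Break-even inflation = 1.0199499 − 1 → 199 basis points.

199 basis points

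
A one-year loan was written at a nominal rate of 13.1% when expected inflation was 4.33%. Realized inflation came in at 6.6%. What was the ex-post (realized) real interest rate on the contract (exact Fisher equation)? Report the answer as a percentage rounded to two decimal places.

Ex-post: (1 + 0.1310)/(1 + 0.0660) − 1 = 6.0976%
So the realized real rate is 6.10%.

6.10%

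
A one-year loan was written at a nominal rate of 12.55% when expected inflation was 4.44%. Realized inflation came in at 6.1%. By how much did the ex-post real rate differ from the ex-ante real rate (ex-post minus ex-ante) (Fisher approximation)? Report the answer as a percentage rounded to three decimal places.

Ex-ante: 12.55% − 4.44% = 8.110%
Ex-post: 12.55% − 6.1% = 6.450%
Difference (ex-post − ex-ante) = -1.6600% → -1.660%.

-1.660%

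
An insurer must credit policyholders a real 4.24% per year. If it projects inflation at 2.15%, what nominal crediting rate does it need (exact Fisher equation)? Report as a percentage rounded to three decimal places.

(1 + i) = (1 + r)(1 + π) = 1.04240 × 1.02150 = 1.0648116
i = 1.0648116 − 1, so the required nominal rate is 6.481%.

6.481%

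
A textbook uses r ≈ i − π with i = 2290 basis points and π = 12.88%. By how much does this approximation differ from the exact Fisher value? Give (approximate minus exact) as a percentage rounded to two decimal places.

1.14%

Approximate: r ≈ 22.900% − 12.880% = 10.0200%
Exact: (1 + 0.2290)/(1 + 0.1288) − 1 = 8.8767%
Error = 10.0200% − 8.8767% = 1.1433% → 1.14%.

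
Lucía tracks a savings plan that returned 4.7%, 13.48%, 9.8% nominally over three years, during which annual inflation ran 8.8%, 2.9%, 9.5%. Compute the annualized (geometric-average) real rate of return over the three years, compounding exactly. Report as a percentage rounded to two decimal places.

Nominal growth factor = 1.0470 × 1.1348 × 1.0980 = 1.30457289
Price-level growth factor = 1.0880 × 1.0290 × 1.0950 = 1.22590944
Real growth factor = 1.30457289 / 1.22590944 = 1.06416742
Annualized real rate = 1.06416742^(1/3) − 1 = 2.0947% → 2.09%.

2.09%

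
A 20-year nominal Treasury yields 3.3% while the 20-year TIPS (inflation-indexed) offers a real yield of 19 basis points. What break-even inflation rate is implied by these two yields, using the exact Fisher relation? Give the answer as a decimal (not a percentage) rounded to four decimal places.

(1 + π) = (1 + i)/(1 + r) = 1.03300 / 1.00190 = 1.031041
Break-even inflation = 1.031041 − 1 → 0.0310.

0.0310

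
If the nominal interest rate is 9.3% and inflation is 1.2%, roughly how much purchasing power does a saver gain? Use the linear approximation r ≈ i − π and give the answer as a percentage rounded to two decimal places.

r ≈ i − π = 9.3% − 1.2% = 8.10%.

8.10%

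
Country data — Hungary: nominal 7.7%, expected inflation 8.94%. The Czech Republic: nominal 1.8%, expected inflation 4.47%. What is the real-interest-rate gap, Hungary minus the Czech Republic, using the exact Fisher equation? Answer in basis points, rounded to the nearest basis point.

142 basis points

Hungary: (1 + 0.0770)/(1 + 0.0894) − 1 = -1.1382%
The Czech Republic: (1 + 0.0180)/(1 + 0.0447) − 1 = -2.5558%
Differential = -1.1382% − (-2.5558%) = 1.4175% → 142 basis points.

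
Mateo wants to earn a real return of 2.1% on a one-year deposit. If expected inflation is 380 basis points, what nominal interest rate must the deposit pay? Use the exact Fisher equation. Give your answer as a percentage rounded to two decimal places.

(1 + i) = (1 + r)(1 + π) = 1.02100 × 1.03800 = 1.059798
i = 1.059798 − 1, so the required nominal rate is 5.98%.

5.98%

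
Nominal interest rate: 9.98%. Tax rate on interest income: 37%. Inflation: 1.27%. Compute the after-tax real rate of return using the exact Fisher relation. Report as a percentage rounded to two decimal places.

After-tax nominal return = 9.98% × (1 − 0.37) = 6.2874%.
1 + r = 1.062874 / 1.01270 = 1.049545
After-tax real rate = 1.049545 − 1 → 4.95%.

4.95%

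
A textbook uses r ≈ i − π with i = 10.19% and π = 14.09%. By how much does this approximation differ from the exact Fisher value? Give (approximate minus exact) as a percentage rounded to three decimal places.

Approximate: r ≈ 10.190% − 14.090% = -3.9000%
Exact: (1 + 0.1019)/(1 + 0.1409) − 1 = -3.4184%
Error = -3.9000% − (-3.4184%) = -0.4816% → -0.482%.

-0.482%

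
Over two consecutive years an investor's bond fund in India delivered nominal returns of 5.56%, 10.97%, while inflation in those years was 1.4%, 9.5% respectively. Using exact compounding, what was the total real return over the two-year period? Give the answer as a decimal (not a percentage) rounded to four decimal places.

Nominal growth factor = 1.0556 × 1.1097 = 1.171399
Price-level growth factor = 1.0140 × 1.0950 = 1.110330
Real growth factor = 1.171399 / 1.110330 = 1.055001
Total real return = 1.055001 − 1 → 0.0550.

0.0550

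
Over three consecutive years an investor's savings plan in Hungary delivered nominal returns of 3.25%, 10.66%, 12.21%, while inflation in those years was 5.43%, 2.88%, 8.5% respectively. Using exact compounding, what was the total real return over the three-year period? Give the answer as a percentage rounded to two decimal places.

8.94%

Nominal growth factor = 1.0325 × 1.1066 × 1.1221 = 1.282072
Price-level growth factor = 1.0543 × 1.0288 × 1.0850 = 1.176860
Real growth factor = 1.282072 / 1.176860 = 1.089400
Total real return = 1.089400 − 1 → 8.94%.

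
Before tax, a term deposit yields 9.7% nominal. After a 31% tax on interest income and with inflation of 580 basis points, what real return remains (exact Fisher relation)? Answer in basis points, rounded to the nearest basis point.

After-tax nominal return = 9.7% × (1 − 0.31) = 6.6930%.
1 + r = 1.06693 / 1.05800 = 1.008440
After-tax real rate = 1.008440 − 1 → 84 basis points.

84 basis points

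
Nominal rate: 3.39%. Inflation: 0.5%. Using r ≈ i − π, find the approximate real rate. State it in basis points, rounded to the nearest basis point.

289 basis points

r ≈ i − π = 3.39% − 0.5% = 289 basis points.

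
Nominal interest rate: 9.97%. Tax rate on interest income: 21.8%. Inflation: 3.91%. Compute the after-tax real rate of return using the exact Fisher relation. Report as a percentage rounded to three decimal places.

After-tax nominal return = 9.97% × (1 − 0.218) = 7.79654%.
1 + r = 1.0779654 / 1.03910 = 1.037403
After-tax real rate = 1.037403 − 1 → 3.740%.

3.740%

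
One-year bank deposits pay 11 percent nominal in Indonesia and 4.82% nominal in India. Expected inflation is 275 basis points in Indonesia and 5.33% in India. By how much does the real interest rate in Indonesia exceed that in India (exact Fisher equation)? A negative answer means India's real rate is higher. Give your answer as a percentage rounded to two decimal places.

8.51%

Indonesia: (1 + 0.1100)/(1 + 0.0275) − 1 = 8.0292%
India: (1 + 0.0482)/(1 + 0.0533) − 1 = -0.4842%
Differential = 8.0292% − (-0.4842%) = 8.5134% → 8.51%.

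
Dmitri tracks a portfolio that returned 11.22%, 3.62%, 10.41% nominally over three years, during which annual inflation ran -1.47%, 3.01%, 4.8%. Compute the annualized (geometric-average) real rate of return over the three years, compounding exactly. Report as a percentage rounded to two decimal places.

6.16%

Nominal growth factor = 1.1122 × 1.0362 × 1.1041 = 1.27243290
Price-level growth factor = 0.9853 × 1.0301 × 1.0480 = 1.06367549
Real growth factor = 1.27243290 / 1.06367549 = 1.19626043
Annualized real rate = 1.19626043^(1/3) − 1 = 6.1554% → 6.16%.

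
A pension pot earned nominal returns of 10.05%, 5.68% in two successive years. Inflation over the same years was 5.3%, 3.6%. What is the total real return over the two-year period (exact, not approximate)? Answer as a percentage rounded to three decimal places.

6.609%

Compound the nominal returns: 1.1005 × 1.0568 = 1.163008.
Compound inflation: 1.0530 × 1.0360 = 1.090908.
Deflate: 1.163008 / 1.090908 = 1.066092.
Total real return = 1.066092 − 1 → 6.609%.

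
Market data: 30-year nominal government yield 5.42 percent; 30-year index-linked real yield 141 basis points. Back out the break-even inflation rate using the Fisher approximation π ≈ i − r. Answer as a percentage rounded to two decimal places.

π ≈ i − r = 5.42% − 1.41% → 4.01%.

4.01%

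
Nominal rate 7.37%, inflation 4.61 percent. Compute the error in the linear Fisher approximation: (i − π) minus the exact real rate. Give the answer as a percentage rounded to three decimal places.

Approximate: r ≈ 7.370% − 4.610% = 2.7600%
Exact: (1 + 0.0737)/(1 + 0.0461) − 1 = 2.6384%
Error = 2.7600% − 2.6384% = 0.1216% → 0.122%.

0.122%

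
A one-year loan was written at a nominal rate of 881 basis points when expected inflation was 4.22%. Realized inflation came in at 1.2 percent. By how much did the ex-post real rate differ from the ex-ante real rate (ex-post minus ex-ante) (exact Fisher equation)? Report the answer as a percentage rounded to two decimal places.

3.12%

Ex-ante: (1 + 0.0881)/(1 + 0.0422) − 1 = 4.4041%
Ex-post: (1 + 0.0881)/(1 + 0.0120) − 1 = 7.5198%
Difference (ex-post − ex-ante) = 3.1156% → 3.12%.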